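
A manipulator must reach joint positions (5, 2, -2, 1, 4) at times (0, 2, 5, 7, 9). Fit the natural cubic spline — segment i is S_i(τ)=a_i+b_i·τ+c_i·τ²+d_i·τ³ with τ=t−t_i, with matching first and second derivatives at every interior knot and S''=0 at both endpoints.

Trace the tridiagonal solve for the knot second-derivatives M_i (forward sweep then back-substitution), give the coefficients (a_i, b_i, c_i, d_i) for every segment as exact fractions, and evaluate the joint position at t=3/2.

Δ: Δ0=-3/2, Δ1=-4/3, Δ2=3/2, Δ3=3/2
row 1: diag=10, rhs=1; c'=3/10, d'=1/10
row 2: denom=10−3·3/10=91/10; d'=(17−3·1/10)/(91/10)=167/91
row 3: denom=8−2·20/91=688/91; d'=(0−2·167/91)/(688/91)=-167/344
back: M3=-167/344
back: M2=167/91−20/91·-167/344=167/86
back: M1=1/10−3/10·167/86=-83/172
M: M0=0, M1=-83/172, M2=167/86, M3=-167/344, M4=0
seg 0: a=5, c=M0/2=0, d=(M1−M0)/(6·2)=-83/2064, b=Δ0−h0·(2M0+M1)/6=-691/516
seg 1: a=2, c=M1/2=-83/344, d=(M2−M1)/(6·3)=139/1032, b=Δ1−h1·(2M1+M2)/6=-235/129
seg 2: a=-2, c=M2/2=167/172, d=(M3−M2)/(6·2)=-835/4128, b=Δ2−h2·(2M2+M3)/6=379/1032
seg 3: a=1, c=M3/2=-167/688, d=(M4−M3)/(6·2)=167/4128, b=Δ3−h3·(2M3+M4)/6=941/516
t_q=3/2 → seg 0, τ=3/2; S=5+-691/516·τ+0·τ²+-83/2064·τ³=15717/5504

  seg 0: a=5 b=-691/516 c=0 d=-83/2064
  seg 1: a=2 b=-235/129 c=-83/344 d=139/1032
  seg 2: a=-2 b=379/1032 c=167/172 d=-835/4128
  seg 3: a=1 b=941/516 c=-167/688 d=167/4128
S(3/2) = 15717/5504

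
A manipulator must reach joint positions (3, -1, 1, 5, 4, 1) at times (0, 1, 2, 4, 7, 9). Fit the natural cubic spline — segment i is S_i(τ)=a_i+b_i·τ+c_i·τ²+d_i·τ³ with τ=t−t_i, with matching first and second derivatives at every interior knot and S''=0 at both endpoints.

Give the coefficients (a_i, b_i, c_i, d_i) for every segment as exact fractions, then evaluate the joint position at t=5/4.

  seg 0: a=3 b=-32185/5799 c=0 d=8989/5799
  seg 1: a=-1 b=-5218/5799 c=8989/1933 d=-10151/5799
  seg 2: a=1 b=18263/5799 c=-1162/1933 d=307/23196
  seg 3: a=5 b=5240/5799 c=-2017/3866 d=141/3866
  seg 4: a=4 b=-14405/11598 c=-374/1933 d=187/5799
S(5/4) = -118969/123712

Δ: Δ0=-4, Δ1=2, Δ2=2, Δ3=-1/3, Δ4=-3/2
row 1: diag=4, rhs=36; c'=1/4, d'=9
row 2: denom=6−1·1/4=23/4; d'=(0−1·9)/(23/4)=-36/23
row 3: denom=10−2·8/23=214/23; d'=(-14−2·-36/23)/(214/23)=-125/107
row 4: denom=10−3·69/214=1933/214; d'=(-7−3·-125/107)/(1933/214)=-748/1933
back: M4=-748/1933
back: M3=-125/107−69/214·-748/1933=-2017/1933
back: M2=-36/23−8/23·-2017/1933=-2324/1933
back: M1=9−1/4·-2324/1933=17978/1933
M: M0=0, M1=17978/1933, M2=-2324/1933, M3=-2017/1933, M4=-748/1933, M5=0
seg 0: a=3, c=M0/2=0, d=(M1−M0)/(6·1)=8989/5799, b=Δ0−h0·(2M0+M1)/6=-32185/5799
seg 1: a=-1, c=M1/2=8989/1933, d=(M2−M1)/(6·1)=-10151/5799, b=Δ1−h1·(2M1+M2)/6=-5218/5799
seg 2: a=1, c=M2/2=-1162/1933, d=(M3−M2)/(6·2)=307/23196, b=Δ2−h2·(2M2+M3)/6=18263/5799
seg 3: a=5, c=M3/2=-2017/3866, d=(M4−M3)/(6·3)=141/3866, b=Δ3−h3·(2M3+M4)/6=5240/5799
seg 4: a=4, c=M4/2=-374/1933, d=(M5−M4)/(6·2)=187/5799, b=Δ4−h4·(2M4+M5)/6=-14405/11598
t_q=5/4 → seg 1, τ=1/4; S=-1+-5218/5799·τ+8989/1933·τ²+-10151/5799·τ³=-118969/123712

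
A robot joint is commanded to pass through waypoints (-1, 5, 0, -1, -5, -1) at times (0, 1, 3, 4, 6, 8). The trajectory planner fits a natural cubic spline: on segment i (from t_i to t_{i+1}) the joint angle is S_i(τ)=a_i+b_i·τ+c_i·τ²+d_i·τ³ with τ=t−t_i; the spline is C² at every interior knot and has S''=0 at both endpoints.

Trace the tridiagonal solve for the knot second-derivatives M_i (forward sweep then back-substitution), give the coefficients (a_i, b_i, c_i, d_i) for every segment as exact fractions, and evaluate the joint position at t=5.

Δ: Δ0=6, Δ1=-5/2, Δ2=-1, Δ3=-2, Δ4=2
row 1: diag=6, rhs=-51; c'=1/3, d'=-17/2
row 2: denom=6−2·1/3=16/3; d'=(9−2·-17/2)/(16/3)=39/8
row 3: denom=6−1·3/16=93/16; d'=(-6−1·39/8)/(93/16)=-58/31
row 4: denom=8−2·32/93=680/93; d'=(24−2·-58/31)/(680/93)=129/34
back: M4=129/34
back: M3=-58/31−32/93·129/34=-54/17
back: M2=39/8−3/16·-54/17=93/17
back: M1=-17/2−1/3·93/17=-351/34
M: M0=0, M1=-351/34, M2=93/17, M3=-54/17, M4=129/34, M5=0
seg 0: a=-1, c=M0/2=0, d=(M1−M0)/(6·1)=-117/68, b=Δ0−h0·(2M0+M1)/6=525/68
seg 1: a=5, c=M1/2=-351/68, d=(M2−M1)/(6·2)=179/136, b=Δ1−h1·(2M1+M2)/6=87/34
seg 2: a=0, c=M2/2=93/34, d=(M3−M2)/(6·1)=-49/34, b=Δ2−h2·(2M2+M3)/6=-39/17
seg 3: a=-1, c=M3/2=-27/17, d=(M4−M3)/(6·2)=79/136, b=Δ3−h3·(2M3+M4)/6=-39/34
seg 4: a=-5, c=M4/2=129/68, d=(M5−M4)/(6·2)=-43/136, b=Δ4−h4·(2M4+M5)/6=-9/17
t_q=5 → seg 3, τ=1; S=-1+-39/34·τ+-27/17·τ²+79/136·τ³=-429/136

  seg 0: a=-1 b=525/68 c=0 d=-117/68
  seg 1: a=5 b=87/34 c=-351/68 d=179/136
  seg 2: a=0 b=-39/17 c=93/34 d=-49/34
  seg 3: a=-1 b=-39/34 c=-27/17 d=79/136
  seg 4: a=-5 b=-9/17 c=129/68 d=-43/136
S(5) = -429/136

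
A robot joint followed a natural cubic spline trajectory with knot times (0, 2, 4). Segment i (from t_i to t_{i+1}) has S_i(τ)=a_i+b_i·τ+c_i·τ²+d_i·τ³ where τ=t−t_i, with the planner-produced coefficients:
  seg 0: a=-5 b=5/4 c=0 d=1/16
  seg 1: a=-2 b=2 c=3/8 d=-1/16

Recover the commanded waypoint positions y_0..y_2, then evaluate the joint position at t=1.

y_0=-5 y_1=-2 y_2=3
S(1) = -59/16

y_0 = S_0(0) = a_0 = -5
y_1 = S_1(0) = a_1 = -2
y_2 = S_1(2) = 3
t_q=1 is in segment 0 (τ=1); S_0(τ)=-59/16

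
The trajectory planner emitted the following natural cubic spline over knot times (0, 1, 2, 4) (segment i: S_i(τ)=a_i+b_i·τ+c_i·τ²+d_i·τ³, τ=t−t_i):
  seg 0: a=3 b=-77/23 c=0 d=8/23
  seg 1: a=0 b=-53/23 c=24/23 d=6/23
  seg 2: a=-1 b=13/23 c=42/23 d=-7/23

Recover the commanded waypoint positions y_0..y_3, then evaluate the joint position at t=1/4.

y_0=3 y_1=0 y_2=-1 y_3=5
S(1/4) = 399/184

y_0 = S_0(0) = a_0 = 3
y_1 = S_1(0) = a_1 = 0
y_2 = S_2(0) = a_2 = -1
y_3 = S_2(2) = 5
t_q=1/4 is in segment 0 (τ=1/4); S_0(τ)=399/184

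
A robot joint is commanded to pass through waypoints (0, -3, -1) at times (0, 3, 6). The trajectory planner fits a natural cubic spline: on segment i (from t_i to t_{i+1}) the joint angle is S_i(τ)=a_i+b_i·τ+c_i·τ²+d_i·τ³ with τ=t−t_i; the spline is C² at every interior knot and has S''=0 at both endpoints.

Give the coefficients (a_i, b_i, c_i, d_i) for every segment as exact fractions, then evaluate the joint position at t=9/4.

  seg 0: a=0 b=-17/12 c=0 d=5/108
  seg 1: a=-3 b=-1/6 c=5/12 d=-5/108
S(9/4) = -681/256

Δ: Δ0=-1, Δ1=2/3
row 1: diag=12, rhs=10; c'=1/4, d'=5/6
back: M1=5/6
M: M0=0, M1=5/6, M2=0
seg 0: a=0, c=M0/2=0, d=(M1−M0)/(6·3)=5/108, b=Δ0−h0·(2M0+M1)/6=-17/12
seg 1: a=-3, c=M1/2=5/12, d=(M2−M1)/(6·3)=-5/108, b=Δ1−h1·(2M1+M2)/6=-1/6
t_q=9/4 → seg 0, τ=9/4; S=0+-17/12·τ+0·τ²+5/108·τ³=-681/256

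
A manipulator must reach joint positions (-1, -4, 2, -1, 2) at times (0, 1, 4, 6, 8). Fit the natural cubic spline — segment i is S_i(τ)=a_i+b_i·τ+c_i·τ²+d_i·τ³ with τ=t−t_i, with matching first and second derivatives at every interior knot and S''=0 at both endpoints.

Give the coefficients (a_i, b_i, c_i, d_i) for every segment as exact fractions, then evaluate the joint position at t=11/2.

  seg 0: a=-1 b=-1045/268 c=0 d=241/268
  seg 1: a=-4 b=-161/134 c=723/268 d=-437/804
  seg 2: a=2 b=83/268 c=-147/67 d=691/1072
  seg 3: a=-1 b=-49/67 c=897/536 d=-299/1072
S(11/2) = -2543/8576

Δ: Δ0=-3, Δ1=2, Δ2=-3/2, Δ3=3/2
row 1: diag=8, rhs=30; c'=3/8, d'=15/4
row 2: denom=10−3·3/8=71/8; d'=(-21−3·15/4)/(71/8)=-258/71
row 3: denom=8−2·16/71=536/71; d'=(18−2·-258/71)/(536/71)=897/268
back: M3=897/268
back: M2=-258/71−16/71·897/268=-294/67
back: M1=15/4−3/8·-294/67=723/134
M: M0=0, M1=723/134, M2=-294/67, M3=897/268, M4=0
seg 0: a=-1, c=M0/2=0, d=(M1−M0)/(6·1)=241/268, b=Δ0−h0·(2M0+M1)/6=-1045/268
seg 1: a=-4, c=M1/2=723/268, d=(M2−M1)/(6·3)=-437/804, b=Δ1−h1·(2M1+M2)/6=-161/134
seg 2: a=2, c=M2/2=-147/67, d=(M3−M2)/(6·2)=691/1072, b=Δ2−h2·(2M2+M3)/6=83/268
seg 3: a=-1, c=M3/2=897/536, d=(M4−M3)/(6·2)=-299/1072, b=Δ3−h3·(2M3+M4)/6=-49/67
t_q=11/2 → seg 2, τ=3/2; S=2+83/268·τ+-147/67·τ²+691/1072·τ³=-2543/8576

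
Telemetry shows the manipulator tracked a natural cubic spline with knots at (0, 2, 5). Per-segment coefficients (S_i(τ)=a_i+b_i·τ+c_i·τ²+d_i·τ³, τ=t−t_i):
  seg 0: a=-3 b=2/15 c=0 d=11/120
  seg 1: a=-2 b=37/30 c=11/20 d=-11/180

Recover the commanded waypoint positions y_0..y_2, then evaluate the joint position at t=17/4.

y_0 = S_0(0) = a_0 = -3
y_1 = S_1(0) = a_1 = -2
y_2 = S_1(3) = 5
t_q=17/4 is in segment 1 (τ=9/4); S_1(τ)=733/256

y_0=-3 y_1=-2 y_2=5
S(17/4) = 733/256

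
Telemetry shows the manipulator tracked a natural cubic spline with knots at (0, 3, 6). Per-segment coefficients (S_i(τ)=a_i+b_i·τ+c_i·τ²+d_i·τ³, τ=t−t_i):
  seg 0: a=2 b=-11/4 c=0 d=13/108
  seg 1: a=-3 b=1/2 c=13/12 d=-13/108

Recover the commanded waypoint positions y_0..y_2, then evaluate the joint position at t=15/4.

y_0 = S_0(0) = a_0 = 2
y_1 = S_1(0) = a_1 = -3
y_2 = S_1(3) = 5
t_q=15/4 is in segment 1 (τ=3/4); S_1(τ)=-529/256

y_0=2 y_1=-3 y_2=5
S(15/4) = -529/256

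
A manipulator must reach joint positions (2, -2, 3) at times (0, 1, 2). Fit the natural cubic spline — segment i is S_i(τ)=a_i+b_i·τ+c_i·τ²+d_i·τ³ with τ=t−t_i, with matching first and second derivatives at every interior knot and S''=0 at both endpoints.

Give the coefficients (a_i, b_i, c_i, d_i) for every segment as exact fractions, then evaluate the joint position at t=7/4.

  seg 0: a=2 b=-25/4 c=0 d=9/4
  seg 1: a=-2 b=1/2 c=27/4 d=-9/4
S(7/4) = 313/256

Δ: Δ0=-4, Δ1=5
row 1: diag=4, rhs=54; c'=1/4, d'=27/2
back: M1=27/2
M: M0=0, M1=27/2, M2=0
seg 0: a=2, c=M0/2=0, d=(M1−M0)/(6·1)=9/4, b=Δ0−h0·(2M0+M1)/6=-25/4
seg 1: a=-2, c=M1/2=27/4, d=(M2−M1)/(6·1)=-9/4, b=Δ1−h1·(2M1+M2)/6=1/2
t_q=7/4 → seg 1, τ=3/4; S=-2+1/2·τ+27/4·τ²+-9/4·τ³=313/256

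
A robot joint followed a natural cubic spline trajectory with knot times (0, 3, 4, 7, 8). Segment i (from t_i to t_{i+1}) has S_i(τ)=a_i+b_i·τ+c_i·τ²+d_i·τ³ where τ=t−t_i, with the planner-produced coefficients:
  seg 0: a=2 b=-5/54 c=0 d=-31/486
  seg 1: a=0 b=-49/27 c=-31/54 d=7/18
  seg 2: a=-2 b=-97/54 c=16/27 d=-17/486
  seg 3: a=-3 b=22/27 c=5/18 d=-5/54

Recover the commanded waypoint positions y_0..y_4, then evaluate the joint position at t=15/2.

y_0 = S_0(0) = a_0 = 2
y_1 = S_1(0) = a_1 = 0
y_2 = S_2(0) = a_2 = -2
y_3 = S_3(0) = a_3 = -3
y_4 = S_3(1) = -2
t_q=15/2 is in segment 3 (τ=1/2); S_3(τ)=-365/144

y_0=2 y_1=0 y_2=-2 y_3=-3 y_4=-2
S(15/2) = -365/144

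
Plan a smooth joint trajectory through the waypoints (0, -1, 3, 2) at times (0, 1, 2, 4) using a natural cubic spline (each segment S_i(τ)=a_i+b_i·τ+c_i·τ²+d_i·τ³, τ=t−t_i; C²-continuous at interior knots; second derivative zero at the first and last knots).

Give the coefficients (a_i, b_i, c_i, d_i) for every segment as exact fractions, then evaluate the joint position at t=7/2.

Δ: Δ0=-1, Δ1=4, Δ2=-1/2
row 1: diag=4, rhs=30; c'=1/4, d'=15/2
row 2: denom=6−1·1/4=23/4; d'=(-27−1·15/2)/(23/4)=-6
back: M2=-6
back: M1=15/2−1/4·-6=9
M: M0=0, M1=9, M2=-6, M3=0
seg 0: a=0, c=M0/2=0, d=(M1−M0)/(6·1)=3/2, b=Δ0−h0·(2M0+M1)/6=-5/2
seg 1: a=-1, c=M1/2=9/2, d=(M2−M1)/(6·1)=-5/2, b=Δ1−h1·(2M1+M2)/6=2
seg 2: a=3, c=M2/2=-3, d=(M3−M2)/(6·2)=1/2, b=Δ2−h2·(2M2+M3)/6=7/2
t_q=7/2 → seg 2, τ=3/2; S=3+7/2·τ+-3·τ²+1/2·τ³=51/16

  seg 0: a=0 b=-5/2 c=0 d=3/2
  seg 1: a=-1 b=2 c=9/2 d=-5/2
  seg 2: a=3 b=7/2 c=-3 d=1/2
S(7/2) = 51/16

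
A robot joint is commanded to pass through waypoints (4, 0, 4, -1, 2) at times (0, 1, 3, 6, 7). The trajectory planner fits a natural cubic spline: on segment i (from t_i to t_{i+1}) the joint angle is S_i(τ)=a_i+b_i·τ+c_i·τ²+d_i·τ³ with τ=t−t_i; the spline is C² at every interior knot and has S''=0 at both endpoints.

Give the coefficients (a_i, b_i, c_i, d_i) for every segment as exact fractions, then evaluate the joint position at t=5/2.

  seg 0: a=4 b=-3133/591 c=0 d=769/591
  seg 1: a=0 b=-826/591 c=769/197 d=-1303/1182
  seg 2: a=4 b=584/591 c=-534/197 d=1079/1773
  seg 3: a=-1 b=683/591 c=545/197 d=-545/591
S(5/2) = 9349/3152

Δ: Δ0=-4, Δ1=2, Δ2=-5/3, Δ3=3
row 1: diag=6, rhs=36; c'=1/3, d'=6
row 2: denom=10−2·1/3=28/3; d'=(-22−2·6)/(28/3)=-51/14
row 3: denom=8−3·9/28=197/28; d'=(28−3·-51/14)/(197/28)=1090/197
back: M3=1090/197
back: M2=-51/14−9/28·1090/197=-1068/197
back: M1=6−1/3·-1068/197=1538/197
M: M0=0, M1=1538/197, M2=-1068/197, M3=1090/197, M4=0
seg 0: a=4, c=M0/2=0, d=(M1−M0)/(6·1)=769/591, b=Δ0−h0·(2M0+M1)/6=-3133/591
seg 1: a=0, c=M1/2=769/197, d=(M2−M1)/(6·2)=-1303/1182, b=Δ1−h1·(2M1+M2)/6=-826/591
seg 2: a=4, c=M2/2=-534/197, d=(M3−M2)/(6·3)=1079/1773, b=Δ2−h2·(2M2+M3)/6=584/591
seg 3: a=-1, c=M3/2=545/197, d=(M4−M3)/(6·1)=-545/591, b=Δ3−h3·(2M3+M4)/6=683/591
t_q=5/2 → seg 1, τ=3/2; S=0+-826/591·τ+769/197·τ²+-1303/1182·τ³=9349/3152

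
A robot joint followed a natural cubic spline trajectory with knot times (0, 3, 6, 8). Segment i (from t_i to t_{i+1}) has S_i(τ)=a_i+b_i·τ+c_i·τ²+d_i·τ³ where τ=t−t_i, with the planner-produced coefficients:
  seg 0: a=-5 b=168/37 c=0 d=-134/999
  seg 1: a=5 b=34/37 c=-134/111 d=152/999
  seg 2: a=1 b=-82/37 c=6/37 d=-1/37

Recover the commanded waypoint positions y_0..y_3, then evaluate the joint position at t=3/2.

y_0 = S_0(0) = a_0 = -5
y_1 = S_1(0) = a_1 = 5
y_2 = S_2(0) = a_2 = 1
y_3 = S_2(2) = -3
t_q=3/2 is in segment 0 (τ=3/2); S_0(τ)=201/148

y_0=-5 y_1=5 y_2=1 y_3=-3
S(3/2) = 201/148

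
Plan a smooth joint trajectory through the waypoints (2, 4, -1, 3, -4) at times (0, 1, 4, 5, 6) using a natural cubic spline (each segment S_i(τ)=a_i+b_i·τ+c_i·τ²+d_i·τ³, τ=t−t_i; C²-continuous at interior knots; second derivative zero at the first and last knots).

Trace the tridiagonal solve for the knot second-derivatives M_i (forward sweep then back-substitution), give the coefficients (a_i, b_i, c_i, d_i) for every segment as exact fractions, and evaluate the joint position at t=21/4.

Δ: Δ0=2, Δ1=-5/3, Δ2=4, Δ3=-7
row 1: diag=8, rhs=-22; c'=3/8, d'=-11/4
row 2: denom=8−3·3/8=55/8; d'=(34−3·-11/4)/(55/8)=338/55
row 3: denom=4−1·8/55=212/55; d'=(-66−1·338/55)/(212/55)=-992/53
back: M3=-992/53
back: M2=338/55−8/55·-992/53=470/53
back: M1=-11/4−3/8·470/53=-322/53
M: M0=0, M1=-322/53, M2=470/53, M3=-992/53, M4=0
seg 0: a=2, c=M0/2=0, d=(M1−M0)/(6·1)=-161/159, b=Δ0−h0·(2M0+M1)/6=479/159
seg 1: a=4, c=M1/2=-161/53, d=(M2−M1)/(6·3)=44/53, b=Δ1−h1·(2M1+M2)/6=-4/159
seg 2: a=-1, c=M2/2=235/53, d=(M3−M2)/(6·1)=-731/159, b=Δ2−h2·(2M2+M3)/6=662/159
seg 3: a=3, c=M3/2=-496/53, d=(M4−M3)/(6·1)=496/159, b=Δ3−h3·(2M3+M4)/6=-121/159
t_q=21/4 → seg 3, τ=1/4; S=3+-121/159·τ+-496/53·τ²+496/159·τ³=241/106

  seg 0: a=2 b=479/159 c=0 d=-161/159
  seg 1: a=4 b=-4/159 c=-161/53 d=44/53
  seg 2: a=-1 b=662/159 c=235/53 d=-731/159
  seg 3: a=3 b=-121/159 c=-496/53 d=496/159
S(21/4) = 241/106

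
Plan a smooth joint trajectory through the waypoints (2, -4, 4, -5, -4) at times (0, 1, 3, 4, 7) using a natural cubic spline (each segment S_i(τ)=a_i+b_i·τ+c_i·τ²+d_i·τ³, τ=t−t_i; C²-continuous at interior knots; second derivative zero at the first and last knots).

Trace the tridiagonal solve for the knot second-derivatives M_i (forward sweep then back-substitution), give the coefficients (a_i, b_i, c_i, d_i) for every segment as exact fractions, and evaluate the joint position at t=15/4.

  seg 0: a=2 b=-659/75 c=0 d=209/75
  seg 1: a=-4 b=-32/75 c=209/25 d=-461/150
  seg 2: a=4 b=-58/15 c=-252/25 d=371/75
  seg 3: a=-5 b=-689/75 c=119/25 d=-119/225
S(15/4) = -3973/1600

Δ: Δ0=-6, Δ1=4, Δ2=-9, Δ3=1/3
row 1: diag=6, rhs=60; c'=1/3, d'=10
row 2: denom=6−2·1/3=16/3; d'=(-78−2·10)/(16/3)=-147/8
row 3: denom=8−1·3/16=125/16; d'=(56−1·-147/8)/(125/16)=238/25
back: M3=238/25
back: M2=-147/8−3/16·238/25=-504/25
back: M1=10−1/3·-504/25=418/25
M: M0=0, M1=418/25, M2=-504/25, M3=238/25, M4=0
seg 0: a=2, c=M0/2=0, d=(M1−M0)/(6·1)=209/75, b=Δ0−h0·(2M0+M1)/6=-659/75
seg 1: a=-4, c=M1/2=209/25, d=(M2−M1)/(6·2)=-461/150, b=Δ1−h1·(2M1+M2)/6=-32/75
seg 2: a=4, c=M2/2=-252/25, d=(M3−M2)/(6·1)=371/75, b=Δ2−h2·(2M2+M3)/6=-58/15
seg 3: a=-5, c=M3/2=119/25, d=(M4−M3)/(6·3)=-119/225, b=Δ3−h3·(2M3+M4)/6=-689/75
t_q=15/4 → seg 2, τ=3/4; S=4+-58/15·τ+-252/25·τ²+371/75·τ³=-3973/1600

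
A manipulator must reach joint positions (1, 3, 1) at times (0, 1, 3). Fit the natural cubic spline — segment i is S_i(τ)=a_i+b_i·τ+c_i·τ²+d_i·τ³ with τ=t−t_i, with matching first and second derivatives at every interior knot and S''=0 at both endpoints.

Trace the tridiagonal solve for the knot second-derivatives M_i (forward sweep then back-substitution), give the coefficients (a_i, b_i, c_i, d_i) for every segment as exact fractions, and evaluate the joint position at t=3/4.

  seg 0: a=1 b=5/2 c=0 d=-1/2
  seg 1: a=3 b=1 c=-3/2 d=1/4
S(3/4) = 341/128

Δ: Δ0=2, Δ1=-1
row 1: diag=6, rhs=-18; c'=1/3, d'=-3
back: M1=-3
M: M0=0, M1=-3, M2=0
seg 0: a=1, c=M0/2=0, d=(M1−M0)/(6·1)=-1/2, b=Δ0−h0·(2M0+M1)/6=5/2
seg 1: a=3, c=M1/2=-3/2, d=(M2−M1)/(6·2)=1/4, b=Δ1−h1·(2M1+M2)/6=1
t_q=3/4 → seg 0, τ=3/4; S=1+5/2·τ+0·τ²+-1/2·τ³=341/128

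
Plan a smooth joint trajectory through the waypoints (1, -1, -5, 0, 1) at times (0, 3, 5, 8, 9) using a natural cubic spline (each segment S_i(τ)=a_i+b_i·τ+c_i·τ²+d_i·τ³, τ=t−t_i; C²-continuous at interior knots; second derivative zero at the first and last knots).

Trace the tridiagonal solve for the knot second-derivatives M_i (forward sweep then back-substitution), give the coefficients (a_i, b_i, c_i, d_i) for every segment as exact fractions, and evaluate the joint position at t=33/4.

Δ: Δ0=-2/3, Δ1=-2, Δ2=5/3, Δ3=1
row 1: diag=10, rhs=-8; c'=1/5, d'=-4/5
row 2: denom=10−2·1/5=48/5; d'=(22−2·-4/5)/(48/5)=59/24
row 3: denom=8−3·5/16=113/16; d'=(-4−3·59/24)/(113/16)=-182/113
back: M3=-182/113
back: M2=59/24−5/16·-182/113=1004/339
back: M1=-4/5−1/5·1004/339=-472/339
M: M0=0, M1=-472/339, M2=1004/339, M3=-182/113, M4=0
seg 0: a=1, c=M0/2=0, d=(M1−M0)/(6·3)=-236/3051, b=Δ0−h0·(2M0+M1)/6=10/339
seg 1: a=-1, c=M1/2=-236/339, d=(M2−M1)/(6·2)=41/113, b=Δ1−h1·(2M1+M2)/6=-698/339
seg 2: a=-5, c=M2/2=502/339, d=(M3−M2)/(6·3)=-775/3051, b=Δ2−h2·(2M2+M3)/6=-166/339
seg 3: a=0, c=M3/2=-91/113, d=(M4−M3)/(6·1)=91/339, b=Δ3−h3·(2M3+M4)/6=521/339
t_q=33/4 → seg 3, τ=1/4; S=0+521/339·τ+-91/113·τ²+91/339·τ³=2445/7232

  seg 0: a=1 b=10/339 c=0 d=-236/3051
  seg 1: a=-1 b=-698/339 c=-236/339 d=41/113
  seg 2: a=-5 b=-166/339 c=502/339 d=-775/3051
  seg 3: a=0 b=521/339 c=-91/113 d=91/339
S(33/4) = 2445/7232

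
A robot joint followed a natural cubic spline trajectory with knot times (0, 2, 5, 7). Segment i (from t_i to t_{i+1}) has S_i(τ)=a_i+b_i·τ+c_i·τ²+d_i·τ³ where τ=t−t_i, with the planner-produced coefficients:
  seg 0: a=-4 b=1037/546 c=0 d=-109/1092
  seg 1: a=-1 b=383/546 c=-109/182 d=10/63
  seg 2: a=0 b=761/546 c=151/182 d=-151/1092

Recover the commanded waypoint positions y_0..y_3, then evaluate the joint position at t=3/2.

y_0 = S_0(0) = a_0 = -4
y_1 = S_1(0) = a_1 = -1
y_2 = S_2(0) = a_2 = 0
y_3 = S_2(2) = 5
t_q=3/2 is in segment 0 (τ=3/2); S_0(τ)=-619/416

y_0=-4 y_1=-1 y_2=0 y_3=5
S(3/2) = -619/416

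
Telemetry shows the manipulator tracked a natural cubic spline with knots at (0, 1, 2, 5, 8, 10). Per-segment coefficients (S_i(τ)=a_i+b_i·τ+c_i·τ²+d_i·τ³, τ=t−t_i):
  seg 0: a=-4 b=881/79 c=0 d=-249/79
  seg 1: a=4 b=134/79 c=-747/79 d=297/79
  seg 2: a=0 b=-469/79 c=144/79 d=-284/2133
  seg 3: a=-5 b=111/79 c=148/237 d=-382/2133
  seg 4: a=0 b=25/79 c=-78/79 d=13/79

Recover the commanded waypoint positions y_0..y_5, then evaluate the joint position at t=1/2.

y_0=-4 y_1=4 y_2=0 y_3=-5 y_4=0 y_5=-2
S(1/2) = 747/632

y_0 = S_0(0) = a_0 = -4
y_1 = S_1(0) = a_1 = 4
y_2 = S_2(0) = a_2 = 0
y_3 = S_3(0) = a_3 = -5
y_4 = S_4(0) = a_4 = 0
y_5 = S_4(2) = -2
t_q=1/2 is in segment 0 (τ=1/2); S_0(τ)=747/632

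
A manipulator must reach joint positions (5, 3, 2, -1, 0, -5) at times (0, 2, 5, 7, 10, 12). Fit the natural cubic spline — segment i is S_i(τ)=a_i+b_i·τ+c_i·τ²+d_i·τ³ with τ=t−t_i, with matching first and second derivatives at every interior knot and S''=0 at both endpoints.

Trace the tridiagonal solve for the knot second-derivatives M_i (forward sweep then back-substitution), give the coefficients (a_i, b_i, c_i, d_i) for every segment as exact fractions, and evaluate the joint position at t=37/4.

  seg 0: a=5 b=-10000/7881 c=0 d=2119/31524
  seg 1: a=3 b=-3643/7881 c=2119/5254 d=-17039/141858
  seg 2: a=2 b=-20261/15762 c=-5341/7881 d=81/284
  seg 3: a=-1 b=-9043/15762 c=16291/15762 d=-17288/70929
  seg 4: a=0 b=-15025/15762 c=-6095/5254 d=6095/31524
S(37/4) = 13889/84064

Δ: Δ0=-1, Δ1=-1/3, Δ2=-3/2, Δ3=1/3, Δ4=-5/2
row 1: diag=10, rhs=4; c'=3/10, d'=2/5
row 2: denom=10−3·3/10=91/10; d'=(-7−3·2/5)/(91/10)=-82/91
row 3: denom=10−2·20/91=870/91; d'=(11−2·-82/91)/(870/91)=233/174
row 4: denom=10−3·91/290=2627/290; d'=(-17−3·233/174)/(2627/290)=-6095/2627
back: M4=-6095/2627
back: M3=233/174−91/290·-6095/2627=16291/7881
back: M2=-82/91−20/91·16291/7881=-10682/7881
back: M1=2/5−3/10·-10682/7881=2119/2627
M: M0=0, M1=2119/2627, M2=-10682/7881, M3=16291/7881, M4=-6095/2627, M5=0
seg 0: a=5, c=M0/2=0, d=(M1−M0)/(6·2)=2119/31524, b=Δ0−h0·(2M0+M1)/6=-10000/7881
seg 1: a=3, c=M1/2=2119/5254, d=(M2−M1)/(6·3)=-17039/141858, b=Δ1−h1·(2M1+M2)/6=-3643/7881
seg 2: a=2, c=M2/2=-5341/7881, d=(M3−M2)/(6·2)=81/284, b=Δ2−h2·(2M2+M3)/6=-20261/15762
seg 3: a=-1, c=M3/2=16291/15762, d=(M4−M3)/(6·3)=-17288/70929, b=Δ3−h3·(2M3+M4)/6=-9043/15762
seg 4: a=0, c=M4/2=-6095/5254, d=(M5−M4)/(6·2)=6095/31524, b=Δ4−h4·(2M4+M5)/6=-15025/15762
t_q=37/4 → seg 3, τ=9/4; S=-1+-9043/15762·τ+16291/15762·τ²+-17288/70929·τ³=13889/84064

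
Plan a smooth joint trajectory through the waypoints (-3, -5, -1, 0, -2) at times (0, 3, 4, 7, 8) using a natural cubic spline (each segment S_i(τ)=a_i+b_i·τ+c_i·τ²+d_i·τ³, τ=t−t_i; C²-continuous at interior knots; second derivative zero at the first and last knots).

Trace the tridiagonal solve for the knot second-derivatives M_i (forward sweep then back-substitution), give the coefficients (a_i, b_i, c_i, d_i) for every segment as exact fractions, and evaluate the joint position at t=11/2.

  seg 0: a=-3 b=-125/48 c=0 d=31/144
  seg 1: a=-5 b=77/24 c=31/16 d=-55/48
  seg 2: a=-1 b=175/48 c=-3/2 d=19/144
  seg 3: a=0 b=-43/24 c=-5/16 d=5/48
S(11/2) = 197/128

Δ: Δ0=-2/3, Δ1=4, Δ2=1/3, Δ3=-2
row 1: diag=8, rhs=28; c'=1/8, d'=7/2
row 2: denom=8−1·1/8=63/8; d'=(-22−1·7/2)/(63/8)=-68/21
row 3: denom=8−3·8/21=48/7; d'=(-14−3·-68/21)/(48/7)=-5/8
back: M3=-5/8
back: M2=-68/21−8/21·-5/8=-3
back: M1=7/2−1/8·-3=31/8
M: M0=0, M1=31/8, M2=-3, M3=-5/8, M4=0
seg 0: a=-3, c=M0/2=0, d=(M1−M0)/(6·3)=31/144, b=Δ0−h0·(2M0+M1)/6=-125/48
seg 1: a=-5, c=M1/2=31/16, d=(M2−M1)/(6·1)=-55/48, b=Δ1−h1·(2M1+M2)/6=77/24
seg 2: a=-1, c=M2/2=-3/2, d=(M3−M2)/(6·3)=19/144, b=Δ2−h2·(2M2+M3)/6=175/48
seg 3: a=0, c=M3/2=-5/16, d=(M4−M3)/(6·1)=5/48, b=Δ3−h3·(2M3+M4)/6=-43/24
t_q=11/2 → seg 2, τ=3/2; S=-1+175/48·τ+-3/2·τ²+19/144·τ³=197/128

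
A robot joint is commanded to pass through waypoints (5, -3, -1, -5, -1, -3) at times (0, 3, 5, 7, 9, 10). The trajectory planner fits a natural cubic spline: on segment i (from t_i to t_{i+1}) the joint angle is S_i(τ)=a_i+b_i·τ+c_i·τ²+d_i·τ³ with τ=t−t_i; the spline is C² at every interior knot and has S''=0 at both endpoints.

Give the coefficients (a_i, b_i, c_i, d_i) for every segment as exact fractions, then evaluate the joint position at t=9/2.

  seg 0: a=5 b=-2449/582 c=0 d=299/1746
  seg 1: a=-3 b=121/291 c=299/194 d=-727/1164
  seg 2: a=-1 b=-266/291 c=-214/97 d=242/291
  seg 3: a=-5 b=70/291 c=270/97 d=-277/291
  seg 4: a=-1 b=-14/291 c=-284/97 d=284/291
S(9/2) = -3155/3104

Δ: Δ0=-8/3, Δ1=1, Δ2=-2, Δ3=2, Δ4=-2
row 1: diag=10, rhs=22; c'=1/5, d'=11/5
row 2: denom=8−2·1/5=38/5; d'=(-18−2·11/5)/(38/5)=-56/19
row 3: denom=8−2·5/19=142/19; d'=(24−2·-56/19)/(142/19)=4
row 4: denom=6−2·19/71=388/71; d'=(-24−2·4)/(388/71)=-568/97
back: M4=-568/97
back: M3=4−19/71·-568/97=540/97
back: M2=-56/19−5/19·540/97=-428/97
back: M1=11/5−1/5·-428/97=299/97
M: M0=0, M1=299/97, M2=-428/97, M3=540/97, M4=-568/97, M5=0
seg 0: a=5, c=M0/2=0, d=(M1−M0)/(6·3)=299/1746, b=Δ0−h0·(2M0+M1)/6=-2449/582
seg 1: a=-3, c=M1/2=299/194, d=(M2−M1)/(6·2)=-727/1164, b=Δ1−h1·(2M1+M2)/6=121/291
seg 2: a=-1, c=M2/2=-214/97, d=(M3−M2)/(6·2)=242/291, b=Δ2−h2·(2M2+M3)/6=-266/291
seg 3: a=-5, c=M3/2=270/97, d=(M4−M3)/(6·2)=-277/291, b=Δ3−h3·(2M3+M4)/6=70/291
seg 4: a=-1, c=M4/2=-284/97, d=(M5−M4)/(6·1)=284/291, b=Δ4−h4·(2M4+M5)/6=-14/291
t_q=9/2 → seg 1, τ=3/2; S=-3+121/291·τ+299/194·τ²+-727/1164·τ³=-3155/3104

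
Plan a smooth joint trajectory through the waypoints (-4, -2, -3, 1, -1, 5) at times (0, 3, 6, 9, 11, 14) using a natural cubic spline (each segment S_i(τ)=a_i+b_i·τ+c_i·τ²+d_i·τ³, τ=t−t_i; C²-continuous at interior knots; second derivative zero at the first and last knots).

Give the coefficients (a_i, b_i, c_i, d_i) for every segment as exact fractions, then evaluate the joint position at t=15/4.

Δ: Δ0=2/3, Δ1=-1/3, Δ2=4/3, Δ3=-1, Δ4=2
row 1: diag=12, rhs=-6; c'=1/4, d'=-1/2
row 2: denom=12−3·1/4=45/4; d'=(10−3·-1/2)/(45/4)=46/45
row 3: denom=10−3·4/15=46/5; d'=(-14−3·46/45)/(46/5)=-128/69
row 4: denom=10−2·5/23=220/23; d'=(18−2·-128/69)/(220/23)=749/330
back: M4=749/330
back: M3=-128/69−5/23·749/330=-155/66
back: M2=46/45−4/15·-155/66=272/165
back: M1=-1/2−1/4·272/165=-301/330
M: M0=0, M1=-301/330, M2=272/165, M3=-155/66, M4=749/330, M5=0
seg 0: a=-4, c=M0/2=0, d=(M1−M0)/(6·3)=-301/5940, b=Δ0−h0·(2M0+M1)/6=247/220
seg 1: a=-2, c=M1/2=-301/660, d=(M2−M1)/(6·3)=169/1188, b=Δ1−h1·(2M1+M2)/6=-27/110
seg 2: a=-3, c=M2/2=136/165, d=(M3−M2)/(6·3)=-1319/5940, b=Δ2−h2·(2M2+M3)/6=189/220
seg 3: a=1, c=M3/2=-155/132, d=(M4−M3)/(6·2)=127/330, b=Δ3−h3·(2M3+M4)/6=-21/110
seg 4: a=-1, c=M4/2=749/660, d=(M5−M4)/(6·3)=-749/5940, b=Δ4−h4·(2M4+M5)/6=-89/330
t_q=15/4 → seg 1, τ=3/4; S=-2+-27/110·τ+-301/660·τ²+169/1188·τ³=-33519/14080

  seg 0: a=-4 b=247/220 c=0 d=-301/5940
  seg 1: a=-2 b=-27/110 c=-301/660 d=169/1188
  seg 2: a=-3 b=189/220 c=136/165 d=-1319/5940
  seg 3: a=1 b=-21/110 c=-155/132 d=127/330
  seg 4: a=-1 b=-89/330 c=749/660 d=-749/5940
S(15/4) = -33519/14080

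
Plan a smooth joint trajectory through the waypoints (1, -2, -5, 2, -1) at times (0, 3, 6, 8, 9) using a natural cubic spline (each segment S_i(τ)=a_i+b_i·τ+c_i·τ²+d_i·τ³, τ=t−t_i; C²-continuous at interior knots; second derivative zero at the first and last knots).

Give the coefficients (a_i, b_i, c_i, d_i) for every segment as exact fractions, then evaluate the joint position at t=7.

  seg 0: a=1 b=-43/103 c=0 d=-20/309
  seg 1: a=-2 b=-223/103 c=-60/103 d=100/309
  seg 2: a=-5 b=317/103 c=240/103 d=-873/824
  seg 3: a=2 b=-65/206 c=-1659/412 d=553/412
S(7) = -537/824

Δ: Δ0=-1, Δ1=-1, Δ2=7/2, Δ3=-3
row 1: diag=12, rhs=0; c'=1/4, d'=0
row 2: denom=10−3·1/4=37/4; d'=(27−3·0)/(37/4)=108/37
row 3: denom=6−2·8/37=206/37; d'=(-39−2·108/37)/(206/37)=-1659/206
back: M3=-1659/206
back: M2=108/37−8/37·-1659/206=480/103
back: M1=0−1/4·480/103=-120/103
M: M0=0, M1=-120/103, M2=480/103, M3=-1659/206, M4=0
seg 0: a=1, c=M0/2=0, d=(M1−M0)/(6·3)=-20/309, b=Δ0−h0·(2M0+M1)/6=-43/103
seg 1: a=-2, c=M1/2=-60/103, d=(M2−M1)/(6·3)=100/309, b=Δ1−h1·(2M1+M2)/6=-223/103
seg 2: a=-5, c=M2/2=240/103, d=(M3−M2)/(6·2)=-873/824, b=Δ2−h2·(2M2+M3)/6=317/103
seg 3: a=2, c=M3/2=-1659/412, d=(M4−M3)/(6·1)=553/412, b=Δ3−h3·(2M3+M4)/6=-65/206
t_q=7 → seg 2, τ=1; S=-5+317/103·τ+240/103·τ²+-873/824·τ³=-537/824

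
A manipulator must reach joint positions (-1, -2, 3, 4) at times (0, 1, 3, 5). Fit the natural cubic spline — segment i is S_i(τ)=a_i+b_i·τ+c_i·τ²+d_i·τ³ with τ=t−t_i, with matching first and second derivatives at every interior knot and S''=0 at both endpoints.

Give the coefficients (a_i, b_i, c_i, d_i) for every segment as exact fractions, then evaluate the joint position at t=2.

Δ: Δ0=-1, Δ1=5/2, Δ2=1/2
row 1: diag=6, rhs=21; c'=1/3, d'=7/2
row 2: denom=8−2·1/3=22/3; d'=(-12−2·7/2)/(22/3)=-57/22
back: M2=-57/22
back: M1=7/2−1/3·-57/22=48/11
M: M0=0, M1=48/11, M2=-57/22, M3=0
seg 0: a=-1, c=M0/2=0, d=(M1−M0)/(6·1)=8/11, b=Δ0−h0·(2M0+M1)/6=-19/11
seg 1: a=-2, c=M1/2=24/11, d=(M2−M1)/(6·2)=-51/88, b=Δ1−h1·(2M1+M2)/6=5/11
seg 2: a=3, c=M2/2=-57/44, d=(M3−M2)/(6·2)=19/88, b=Δ2−h2·(2M2+M3)/6=49/22
t_q=2 → seg 1, τ=1; S=-2+5/11·τ+24/11·τ²+-51/88·τ³=5/88

  seg 0: a=-1 b=-19/11 c=0 d=8/11
  seg 1: a=-2 b=5/11 c=24/11 d=-51/88
  seg 2: a=3 b=49/22 c=-57/44 d=19/88
S(2) = 5/88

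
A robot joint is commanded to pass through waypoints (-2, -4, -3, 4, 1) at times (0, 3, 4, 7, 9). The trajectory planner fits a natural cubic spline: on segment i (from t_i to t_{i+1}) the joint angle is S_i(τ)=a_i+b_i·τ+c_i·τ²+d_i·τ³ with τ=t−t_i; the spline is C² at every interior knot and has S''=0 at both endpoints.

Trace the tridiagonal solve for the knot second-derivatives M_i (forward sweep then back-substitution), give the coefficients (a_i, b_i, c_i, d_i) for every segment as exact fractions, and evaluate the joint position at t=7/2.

Δ: Δ0=-2/3, Δ1=1, Δ2=7/3, Δ3=-3/2
row 1: diag=8, rhs=10; c'=1/8, d'=5/4
row 2: denom=8−1·1/8=63/8; d'=(8−1·5/4)/(63/8)=6/7
row 3: denom=10−3·8/21=62/7; d'=(-23−3·6/7)/(62/7)=-179/62
back: M3=-179/62
back: M2=6/7−8/21·-179/62=182/93
back: M1=5/4−1/8·182/93=187/186
M: M0=0, M1=187/186, M2=182/93, M3=-179/62, M4=0
seg 0: a=-2, c=M0/2=0, d=(M1−M0)/(6·3)=187/3348, b=Δ0−h0·(2M0+M1)/6=-145/124
seg 1: a=-4, c=M1/2=187/372, d=(M2−M1)/(6·1)=59/372, b=Δ1−h1·(2M1+M2)/6=21/62
seg 2: a=-3, c=M2/2=91/93, d=(M3−M2)/(6·3)=-901/3348, b=Δ2−h2·(2M2+M3)/6=677/372
seg 3: a=4, c=M3/2=-179/124, d=(M4−M3)/(6·2)=179/744, b=Δ3−h3·(2M3+M4)/6=79/186
t_q=7/2 → seg 1, τ=1/2; S=-4+21/62·τ+187/372·τ²+59/372·τ³=-10967/2976

  seg 0: a=-2 b=-145/124 c=0 d=187/3348
  seg 1: a=-4 b=21/62 c=187/372 d=59/372
  seg 2: a=-3 b=677/372 c=91/93 d=-901/3348
  seg 3: a=4 b=79/186 c=-179/124 d=179/744
S(7/2) = -10967/2976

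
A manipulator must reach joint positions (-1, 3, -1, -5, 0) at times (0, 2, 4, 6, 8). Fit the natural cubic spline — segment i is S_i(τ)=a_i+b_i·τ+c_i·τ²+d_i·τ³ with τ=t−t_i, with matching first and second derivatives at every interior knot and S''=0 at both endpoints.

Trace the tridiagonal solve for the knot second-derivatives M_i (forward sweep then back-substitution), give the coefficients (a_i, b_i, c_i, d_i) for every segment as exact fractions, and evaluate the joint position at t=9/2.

Δ: Δ0=2, Δ1=-2, Δ2=-2, Δ3=5/2
row 1: diag=8, rhs=-24; c'=1/4, d'=-3
row 2: denom=8−2·1/4=15/2; d'=(0−2·-3)/(15/2)=4/5
row 3: denom=8−2·4/15=112/15; d'=(27−2·4/5)/(112/15)=381/112
back: M3=381/112
back: M2=4/5−4/15·381/112=-3/28
back: M1=-3−1/4·-3/28=-333/112
M: M0=0, M1=-333/112, M2=-3/28, M3=381/112, M4=0
seg 0: a=-1, c=M0/2=0, d=(M1−M0)/(6·2)=-111/448, b=Δ0−h0·(2M0+M1)/6=335/112
seg 1: a=3, c=M1/2=-333/224, d=(M2−M1)/(6·2)=107/448, b=Δ1−h1·(2M1+M2)/6=1/56
seg 2: a=-1, c=M2/2=-3/56, d=(M3−M2)/(6·2)=131/448, b=Δ2−h2·(2M2+M3)/6=-49/16
seg 3: a=-5, c=M3/2=381/224, d=(M4−M3)/(6·2)=-127/448, b=Δ3−h3·(2M3+M4)/6=13/56
t_q=9/2 → seg 2, τ=1/2; S=-1+-49/16·τ+-3/56·τ²+131/448·τ³=-8989/3584

  seg 0: a=-1 b=335/112 c=0 d=-111/448
  seg 1: a=3 b=1/56 c=-333/224 d=107/448
  seg 2: a=-1 b=-49/16 c=-3/56 d=131/448
  seg 3: a=-5 b=13/56 c=381/224 d=-127/448
S(9/2) = -8989/3584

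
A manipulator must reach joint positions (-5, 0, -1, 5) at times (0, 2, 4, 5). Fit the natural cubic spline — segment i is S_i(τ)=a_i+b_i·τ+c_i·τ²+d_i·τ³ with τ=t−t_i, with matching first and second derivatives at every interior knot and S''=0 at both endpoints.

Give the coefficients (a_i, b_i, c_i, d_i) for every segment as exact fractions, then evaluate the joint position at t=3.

  seg 0: a=-5 b=43/11 c=0 d=-31/88
  seg 1: a=0 b=-7/22 c=-93/44 d=89/88
  seg 2: a=-1 b=37/11 c=87/22 d=-29/22
S(3) = -125/88

Δ: Δ0=5/2, Δ1=-1/2, Δ2=6
row 1: diag=8, rhs=-18; c'=1/4, d'=-9/4
row 2: denom=6−2·1/4=11/2; d'=(39−2·-9/4)/(11/2)=87/11
back: M2=87/11
back: M1=-9/4−1/4·87/11=-93/22
M: M0=0, M1=-93/22, M2=87/11, M3=0
seg 0: a=-5, c=M0/2=0, d=(M1−M0)/(6·2)=-31/88, b=Δ0−h0·(2M0+M1)/6=43/11
seg 1: a=0, c=M1/2=-93/44, d=(M2−M1)/(6·2)=89/88, b=Δ1−h1·(2M1+M2)/6=-7/22
seg 2: a=-1, c=M2/2=87/22, d=(M3−M2)/(6·1)=-29/22, b=Δ2−h2·(2M2+M3)/6=37/11
t_q=3 → seg 1, τ=1; S=0+-7/22·τ+-93/44·τ²+89/88·τ³=-125/88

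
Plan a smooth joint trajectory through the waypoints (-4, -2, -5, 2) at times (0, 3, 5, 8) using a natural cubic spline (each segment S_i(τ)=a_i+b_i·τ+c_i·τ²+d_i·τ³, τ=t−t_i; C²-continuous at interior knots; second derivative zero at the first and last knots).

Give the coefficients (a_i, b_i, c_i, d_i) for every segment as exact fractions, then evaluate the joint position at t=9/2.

  seg 0: a=-4 b=19/12 c=0 d=-11/108
  seg 1: a=-2 b=-7/6 c=-11/12 d=3/8
  seg 2: a=-5 b=-1/3 c=4/3 d=-4/27
S(9/2) = -291/64

Δ: Δ0=2/3, Δ1=-3/2, Δ2=7/3
row 1: diag=10, rhs=-13; c'=1/5, d'=-13/10
row 2: denom=10−2·1/5=48/5; d'=(23−2·-13/10)/(48/5)=8/3
back: M2=8/3
back: M1=-13/10−1/5·8/3=-11/6
M: M0=0, M1=-11/6, M2=8/3, M3=0
seg 0: a=-4, c=M0/2=0, d=(M1−M0)/(6·3)=-11/108, b=Δ0−h0·(2M0+M1)/6=19/12
seg 1: a=-2, c=M1/2=-11/12, d=(M2−M1)/(6·2)=3/8, b=Δ1−h1·(2M1+M2)/6=-7/6
seg 2: a=-5, c=M2/2=4/3, d=(M3−M2)/(6·3)=-4/27, b=Δ2−h2·(2M2+M3)/6=-1/3
t_q=9/2 → seg 1, τ=3/2; S=-2+-7/6·τ+-11/12·τ²+3/8·τ³=-291/64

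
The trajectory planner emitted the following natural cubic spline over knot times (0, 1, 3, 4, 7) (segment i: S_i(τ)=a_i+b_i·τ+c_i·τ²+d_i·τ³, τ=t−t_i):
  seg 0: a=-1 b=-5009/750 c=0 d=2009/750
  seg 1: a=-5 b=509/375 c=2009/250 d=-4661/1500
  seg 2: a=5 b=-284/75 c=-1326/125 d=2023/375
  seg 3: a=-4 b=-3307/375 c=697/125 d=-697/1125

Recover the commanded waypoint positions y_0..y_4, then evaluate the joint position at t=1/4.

y_0 = S_0(0) = a_0 = -1
y_1 = S_1(0) = a_1 = -5
y_2 = S_2(0) = a_2 = 5
y_3 = S_3(0) = a_3 = -4
y_4 = S_3(3) = 3
t_q=1/4 is in segment 0 (τ=1/4); S_0(τ)=-8409/3200

y_0=-1 y_1=-5 y_2=5 y_3=-4 y_4=3
S(1/4) = -8409/3200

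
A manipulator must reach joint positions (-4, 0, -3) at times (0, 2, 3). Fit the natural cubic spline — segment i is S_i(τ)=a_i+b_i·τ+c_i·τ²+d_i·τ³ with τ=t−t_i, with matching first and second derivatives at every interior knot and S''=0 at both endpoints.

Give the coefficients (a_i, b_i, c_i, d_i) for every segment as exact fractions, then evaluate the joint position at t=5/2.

Δ: Δ0=2, Δ1=-3
row 1: diag=6, rhs=-30; c'=1/6, d'=-5
back: M1=-5
M: M0=0, M1=-5, M2=0
seg 0: a=-4, c=M0/2=0, d=(M1−M0)/(6·2)=-5/12, b=Δ0−h0·(2M0+M1)/6=11/3
seg 1: a=0, c=M1/2=-5/2, d=(M2−M1)/(6·1)=5/6, b=Δ1−h1·(2M1+M2)/6=-4/3
t_q=5/2 → seg 1, τ=1/2; S=0+-4/3·τ+-5/2·τ²+5/6·τ³=-19/16

  seg 0: a=-4 b=11/3 c=0 d=-5/12
  seg 1: a=0 b=-4/3 c=-5/2 d=5/6
S(5/2) = -19/16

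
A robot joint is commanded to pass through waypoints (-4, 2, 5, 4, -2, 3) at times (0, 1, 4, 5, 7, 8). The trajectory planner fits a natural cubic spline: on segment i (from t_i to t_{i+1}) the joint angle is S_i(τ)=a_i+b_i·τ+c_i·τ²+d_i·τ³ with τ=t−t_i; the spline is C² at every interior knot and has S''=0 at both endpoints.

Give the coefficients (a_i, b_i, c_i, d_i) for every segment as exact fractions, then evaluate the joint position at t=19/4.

  seg 0: a=-4 b=5707/856 c=0 d=-571/856
  seg 1: a=2 b=1997/428 c=-1713/856 d=667/2568
  seg 2: a=5 b=-281/856 c=36/107 d=-863/856
  seg 3: a=4 b=-1147/428 c=-2301/856 d=541/428
  seg 4: a=-2 b=743/428 c=4191/856 d=-1397/856
S(19/4) = 247499/54784

Δ: Δ0=6, Δ1=1, Δ2=-1, Δ3=-3, Δ4=5
row 1: diag=8, rhs=-30; c'=3/8, d'=-15/4
row 2: denom=8−3·3/8=55/8; d'=(-12−3·-15/4)/(55/8)=-6/55
row 3: denom=6−1·8/55=322/55; d'=(-12−1·-6/55)/(322/55)=-327/161
row 4: denom=6−2·55/161=856/161; d'=(48−2·-327/161)/(856/161)=4191/428
back: M4=4191/428
back: M3=-327/161−55/161·4191/428=-2301/428
back: M2=-6/55−8/55·-2301/428=72/107
back: M1=-15/4−3/8·72/107=-1713/428
M: M0=0, M1=-1713/428, M2=72/107, M3=-2301/428, M4=4191/428, M5=0
seg 0: a=-4, c=M0/2=0, d=(M1−M0)/(6·1)=-571/856, b=Δ0−h0·(2M0+M1)/6=5707/856
seg 1: a=2, c=M1/2=-1713/856, d=(M2−M1)/(6·3)=667/2568, b=Δ1−h1·(2M1+M2)/6=1997/428
seg 2: a=5, c=M2/2=36/107, d=(M3−M2)/(6·1)=-863/856, b=Δ2−h2·(2M2+M3)/6=-281/856
seg 3: a=4, c=M3/2=-2301/856, d=(M4−M3)/(6·2)=541/428, b=Δ3−h3·(2M3+M4)/6=-1147/428
seg 4: a=-2, c=M4/2=4191/856, d=(M5−M4)/(6·1)=-1397/856, b=Δ4−h4·(2M4+M5)/6=743/428
t_q=19/4 → seg 2, τ=3/4; S=5+-281/856·τ+36/107·τ²+-863/856·τ³=247499/54784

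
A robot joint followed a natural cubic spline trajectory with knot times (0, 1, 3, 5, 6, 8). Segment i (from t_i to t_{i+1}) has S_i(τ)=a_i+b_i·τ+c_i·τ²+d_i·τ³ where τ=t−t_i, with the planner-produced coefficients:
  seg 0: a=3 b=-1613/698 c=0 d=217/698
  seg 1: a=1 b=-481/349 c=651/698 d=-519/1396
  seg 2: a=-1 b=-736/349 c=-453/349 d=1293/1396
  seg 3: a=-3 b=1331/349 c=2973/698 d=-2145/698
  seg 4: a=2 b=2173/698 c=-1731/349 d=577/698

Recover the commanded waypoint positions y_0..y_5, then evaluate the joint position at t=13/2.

y_0=3 y_1=1 y_2=-1 y_3=-3 y_4=2 y_5=-5
S(13/2) = 13513/5584

y_0 = S_0(0) = a_0 = 3
y_1 = S_1(0) = a_1 = 1
y_2 = S_2(0) = a_2 = -1
y_3 = S_3(0) = a_3 = -3
y_4 = S_4(0) = a_4 = 2
y_5 = S_4(2) = -5
t_q=13/2 is in segment 4 (τ=1/2); S_4(τ)=13513/5584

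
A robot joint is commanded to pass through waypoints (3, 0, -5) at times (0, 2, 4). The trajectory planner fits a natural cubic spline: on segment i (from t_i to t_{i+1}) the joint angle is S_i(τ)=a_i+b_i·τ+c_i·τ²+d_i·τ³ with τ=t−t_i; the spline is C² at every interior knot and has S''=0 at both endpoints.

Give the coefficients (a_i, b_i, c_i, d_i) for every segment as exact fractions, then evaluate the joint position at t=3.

Δ: Δ0=-3/2, Δ1=-5/2
row 1: diag=8, rhs=-6; c'=1/4, d'=-3/4
back: M1=-3/4
M: M0=0, M1=-3/4, M2=0
seg 0: a=3, c=M0/2=0, d=(M1−M0)/(6·2)=-1/16, b=Δ0−h0·(2M0+M1)/6=-5/4
seg 1: a=0, c=M1/2=-3/8, d=(M2−M1)/(6·2)=1/16, b=Δ1−h1·(2M1+M2)/6=-2
t_q=3 → seg 1, τ=1; S=0+-2·τ+-3/8·τ²+1/16·τ³=-37/16

  seg 0: a=3 b=-5/4 c=0 d=-1/16
  seg 1: a=0 b=-2 c=-3/8 d=1/16
S(3) = -37/16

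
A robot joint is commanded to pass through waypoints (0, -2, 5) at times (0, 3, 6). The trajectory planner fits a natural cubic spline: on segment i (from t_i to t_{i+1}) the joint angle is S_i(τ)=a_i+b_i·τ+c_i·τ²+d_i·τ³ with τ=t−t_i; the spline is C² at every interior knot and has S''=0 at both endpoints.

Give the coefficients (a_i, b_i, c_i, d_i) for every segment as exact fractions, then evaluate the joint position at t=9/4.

  seg 0: a=0 b=-17/12 c=0 d=1/12
  seg 1: a=-2 b=5/6 c=3/4 d=-1/12
S(9/4) = -573/256

Δ: Δ0=-2/3, Δ1=7/3
row 1: diag=12, rhs=18; c'=1/4, d'=3/2
back: M1=3/2
M: M0=0, M1=3/2, M2=0
seg 0: a=0, c=M0/2=0, d=(M1−M0)/(6·3)=1/12, b=Δ0−h0·(2M0+M1)/6=-17/12
seg 1: a=-2, c=M1/2=3/4, d=(M2−M1)/(6·3)=-1/12, b=Δ1−h1·(2M1+M2)/6=5/6
t_q=9/4 → seg 0, τ=9/4; S=0+-17/12·τ+0·τ²+1/12·τ³=-573/256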